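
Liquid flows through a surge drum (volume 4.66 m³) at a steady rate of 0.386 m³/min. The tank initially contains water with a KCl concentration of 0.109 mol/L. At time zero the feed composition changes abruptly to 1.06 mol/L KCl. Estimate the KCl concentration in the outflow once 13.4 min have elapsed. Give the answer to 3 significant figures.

Species balance on the tank: V dC/dt = Q(C_in − C).
Time constant τ = V/Q = 4.66/0.386 = 12.073 min.
This is linear first-order; C(t) = C_in + (C₀ − C_in) e^(−t/τ).
C(13.4) = 1.06 + (0.109 − 1.06)·e^(−13.4/12.073) = 1.06 + (-0.95100)·0.32957 = 0.74658 mol/L.

0.747 mol/L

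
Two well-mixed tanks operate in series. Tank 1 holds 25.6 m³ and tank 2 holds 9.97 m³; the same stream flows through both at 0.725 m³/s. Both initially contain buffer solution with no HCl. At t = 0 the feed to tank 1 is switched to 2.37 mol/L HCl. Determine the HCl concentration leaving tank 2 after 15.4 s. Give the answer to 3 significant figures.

0.354 mol/L

Time constants: τᵢ = Vᵢ/Q for each well-mixed tank.
τ₁ = 25.6/0.725 = 35.310 s; τ₂ = 9.97/0.725 = 13.752 s.
Tank 1: C₁ = C_in(1 − e^(−t/τ₁)). Tank 2 (τ₁ ≠ τ₂): C₂ = C_in[1 − (τ₁ e^(−t/τ₁) − τ₂ e^(−t/τ₂))/(τ₁ − τ₂)].
At t = 15.4: e^(−t/τ₁) = 0.64653, e^(−t/τ₂) = 0.32633.
C₂ = 2.37·[1 − (35.310·0.64653 − 13.752·0.32633)/(21.559)] = 2.37·0.14922 = 0.35364 mol/L.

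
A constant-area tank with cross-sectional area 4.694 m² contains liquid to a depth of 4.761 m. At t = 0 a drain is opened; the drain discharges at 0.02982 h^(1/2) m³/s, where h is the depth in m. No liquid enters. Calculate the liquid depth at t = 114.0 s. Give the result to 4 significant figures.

3.312 m

With no inflow, A dh/dt = −0.02982 √h.
This is separable: 2 d(√h)/dt = −0.02982/A, so √h = √h₀ − (0.02982/(2A)) t.
√h = √4.761 − 0.02982·114.0/(2·4.694) = 2.18197 − 0.362109 = 1.81986.
h = 1.81986² = 3.31190 m.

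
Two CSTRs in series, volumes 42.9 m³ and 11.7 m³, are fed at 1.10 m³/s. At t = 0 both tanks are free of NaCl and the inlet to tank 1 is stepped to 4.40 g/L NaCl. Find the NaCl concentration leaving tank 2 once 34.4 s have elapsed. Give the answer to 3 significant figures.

1.96 g/L

Species balance on tank i: dCᵢ/dt = (Cᵢ₋₁ − Cᵢ)/τᵢ with τᵢ = Vᵢ/Q.
τ₁ = 42.9/1.10 = 39.000 s; τ₂ = 11.7/1.10 = 10.636 s.
Tank 1: C₁ = C_in(1 − e^(−t/τ₁)). Tank 2 (τ₁ ≠ τ₂): C₂ = C_in[1 − (τ₁ e^(−t/τ₁) − τ₂ e^(−t/τ₂))/(τ₁ − τ₂)].
At t = 34.4: e^(−t/τ₁) = 0.41393, e^(−t/τ₂) = 0.039392.
C₂ = 4.40·[1 − (39.000·0.41393 − 10.636·0.039392)/(28.364)] = 4.40·0.44561 = 1.9607 g/L.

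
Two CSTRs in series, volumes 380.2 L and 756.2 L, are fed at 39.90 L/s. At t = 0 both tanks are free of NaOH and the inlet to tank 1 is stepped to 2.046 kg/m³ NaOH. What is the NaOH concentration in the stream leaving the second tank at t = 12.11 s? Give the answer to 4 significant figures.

Species balance on tank i: dCᵢ/dt = (Cᵢ₋₁ − Cᵢ)/τᵢ with τᵢ = Vᵢ/Q.
τ₁ = 380.2/39.90 = 9.52882 s; τ₂ = 756.2/39.90 = 18.9524 s.
Tank 1: C₁ = C_in(1 − e^(−t/τ₁)). Tank 2 (τ₁ ≠ τ₂): C₂ = C_in[1 − (τ₁ e^(−t/τ₁) − τ₂ e^(−t/τ₂))/(τ₁ − τ₂)].
At t = 12.11: e^(−t/τ₁) = 0.280584, e^(−t/τ₂) = 0.527836.
C₂ = 2.046·[1 − (9.52882·0.280584 − 18.9524·0.527836)/(-9.42356)] = 2.046·0.222151 = 0.454520 kg/m³.

0.4545 kg/m³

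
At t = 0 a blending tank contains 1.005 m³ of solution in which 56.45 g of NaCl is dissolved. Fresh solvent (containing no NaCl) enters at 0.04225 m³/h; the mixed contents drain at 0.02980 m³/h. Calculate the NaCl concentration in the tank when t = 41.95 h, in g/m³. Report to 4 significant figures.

13.57 g/m³

Let m(t) be the amount of NaCl. Volume: V(t) = V₀ + (Q_in − Q_out) t = 1.005 + 0.0124500 t; V(41.95) = 1.52728 m³.
No NaCl enters, so dm/dt = −Q_out · (m/V).
dm/m = −Q_out dt/(V₀ + 0.0124500 t); integrating gives ln(m/m₀) = −(Q_out/(Q_in−Q_out)) ln(V/V₀).
m = m₀ (V₀/V)^(Q_out/(Q_in−Q_out)) = 56.45 × (1.005/1.52728)^(2.39357) = 20.7313 g.
C = m/V = 20.7313/1.52728 = 13.5740 g/m³.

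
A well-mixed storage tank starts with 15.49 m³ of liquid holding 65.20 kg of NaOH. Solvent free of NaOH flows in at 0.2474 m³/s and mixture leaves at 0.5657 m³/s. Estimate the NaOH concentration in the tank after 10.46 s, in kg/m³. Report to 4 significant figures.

3.487 kg/m³

Total volume: dV/dt = Q_in − Q_out = -0.318300 m³/s, so V(t) = 15.49 − 0.318300 t and V(10.46) = 12.1606 m³.
Solute balance: dm/dt = 0 − Q_out C = −Q_out m/V(t).
dm/m = −Q_out dt/(V₀ − 0.318300 t); integrating gives ln(m/m₀) = −(Q_out/(Q_in−Q_out)) ln(V/V₀).
m = m₀ (V₀/V)^(Q_out/(Q_in−Q_out)) = 65.20 × (15.49/12.1606)^(-1.77725) = 42.4095 kg.
C = m/V = 42.4095/12.1606 = 3.48746 kg/m³.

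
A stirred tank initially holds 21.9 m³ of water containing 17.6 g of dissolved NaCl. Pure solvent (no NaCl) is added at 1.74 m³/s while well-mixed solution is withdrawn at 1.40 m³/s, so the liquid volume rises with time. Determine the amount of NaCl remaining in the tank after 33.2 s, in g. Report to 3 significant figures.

3.18 g

Let m(t) be the amount of NaCl. Volume: V(t) = V₀ + (Q_in − Q_out) t = 21.9 + 0.34000 t; V(33.2) = 33.188 m³.
Species balance (pure solvent in): dm/dt = −Q_out · m/V(t).
dm/m = −Q_out dt/(V₀ + 0.34000 t); integrating gives ln(m/m₀) = −(Q_out/(Q_in−Q_out)) ln(V/V₀).
m = m₀ (V₀/V)^(Q_out/(Q_in−Q_out)) = 17.6 × (21.9/33.188)^(4.1176) = 3.1778 g.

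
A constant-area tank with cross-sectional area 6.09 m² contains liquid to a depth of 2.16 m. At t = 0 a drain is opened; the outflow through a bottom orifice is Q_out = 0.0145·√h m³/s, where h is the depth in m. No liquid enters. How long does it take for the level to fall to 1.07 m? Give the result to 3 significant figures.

366 s

With no inflow, A dh/dt = −0.0145 √h.
∫ h^(−1/2) dh = −(0.0145/A) ∫ dt, giving 2√h = 2√h₀ − (0.0145/A) t.
t = 2A(√h₀ − √h)/0.0145 = 2·6.09·(√2.16 − √1.07)/0.0145
  = 12.180 × (1.4697 − 1.0344) / 0.0145 = 365.64 s.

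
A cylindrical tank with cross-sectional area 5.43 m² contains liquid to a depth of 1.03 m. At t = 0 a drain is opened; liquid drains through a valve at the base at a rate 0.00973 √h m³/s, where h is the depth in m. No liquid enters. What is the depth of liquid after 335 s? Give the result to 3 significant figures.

Accumulation of liquid (constant cross-section A): A dh/dt = −0.00973 √h.
This is separable: 2 d(√h)/dt = −0.00973/A, so √h = √h₀ − (0.00973/(2A)) t.
√h = √1.03 − 0.00973·335/(2·5.43) = 1.0149 − 0.30014 = 0.71475.
h = 0.71475² = 0.51086 m.

0.511 m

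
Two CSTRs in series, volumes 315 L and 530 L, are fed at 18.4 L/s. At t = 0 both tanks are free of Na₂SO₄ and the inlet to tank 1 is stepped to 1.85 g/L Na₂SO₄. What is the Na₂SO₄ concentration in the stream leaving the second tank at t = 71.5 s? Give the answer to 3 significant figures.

Species balance on tank i: dCᵢ/dt = (Cᵢ₋₁ − Cᵢ)/τᵢ with τᵢ = Vᵢ/Q.
τ₁ = 315/18.4 = 17.120 s; τ₂ = 530/18.4 = 28.804 s.
Tank 1: C₁ = C_in(1 − e^(−t/τ₁)). Tank 2 (τ₁ ≠ τ₂): C₂ = C_in[1 − (τ₁ e^(−t/τ₁) − τ₂ e^(−t/τ₂))/(τ₁ − τ₂)].
At t = 71.5: e^(−t/τ₁) = 0.015352, e^(−t/τ₂) = 0.083554.
C₂ = 1.85·[1 − (17.120·0.015352 − 28.804·0.083554)/(-11.685)] = 1.85·0.81652 = 1.5106 g/L.

1.51 g/L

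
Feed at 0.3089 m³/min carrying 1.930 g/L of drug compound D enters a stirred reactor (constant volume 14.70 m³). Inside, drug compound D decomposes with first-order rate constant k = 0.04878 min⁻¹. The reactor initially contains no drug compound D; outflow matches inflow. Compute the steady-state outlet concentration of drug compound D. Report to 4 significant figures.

V dC/dt = Q(C_in − C) − k V C.
At steady state: 0 = Q C_in − (Q + kV) C_ss, so C_ss = Q C_in/(Q + kV).
C_ss = 0.3089·1.930/(0.3089 + 0.04878·14.70) = 0.596177/1.02597 = 0.581088 g/L.

0.5811 g/L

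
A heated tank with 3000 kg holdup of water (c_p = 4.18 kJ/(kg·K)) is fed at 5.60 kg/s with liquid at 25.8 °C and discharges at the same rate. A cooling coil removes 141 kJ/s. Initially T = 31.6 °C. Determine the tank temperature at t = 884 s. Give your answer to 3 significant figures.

M c_p dT/dt = ṁ c_p (T_in − T) − Q̇.
Rearrange: dT/dt = (T_ss − T)/τ with τ = M/ṁ = 535.71 s and T_ss = T_in − Q̇/(ṁ c_p) = 19.776 °C.
This is linear first-order; T(t) = T_ss + (T₀ − T_ss) e^(−t/τ).
T(884) = 19.776 + (11.824)·e^(−884/535.71) = 19.776 + (11.824)·0.19202 = 22.047 °C.

22.0 °C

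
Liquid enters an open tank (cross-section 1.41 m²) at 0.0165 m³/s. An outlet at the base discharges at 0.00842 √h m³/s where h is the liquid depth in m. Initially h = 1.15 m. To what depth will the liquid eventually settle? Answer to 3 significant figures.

Unsteady balance on liquid volume: A dh/dt = Q_in − 0.00842 √h. At steady state dh/dt = 0:
Q_in = 0.00842 √h_ss ⇒ √h_ss = 0.0165/0.00842 = 1.9596.
h_ss = 1.9596² = 3.8401 m. (Since h₀ = 1.15 m < h_ss, the level will rise toward this value.)

3.84 m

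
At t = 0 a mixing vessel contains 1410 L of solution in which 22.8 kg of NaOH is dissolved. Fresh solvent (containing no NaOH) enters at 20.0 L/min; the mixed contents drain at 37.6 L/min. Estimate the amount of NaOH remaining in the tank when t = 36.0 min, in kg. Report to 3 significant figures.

6.37 kg

Let m(t) be the amount of NaOH. Volume: V(t) = V₀ + (Q_in − Q_out) t = 1410 − 17.600 t; V(36.0) = 776.40 L.
No NaOH enters, so dm/dt = −Q_out · (m/V).
Separate: dm/m = −Q_out dt/V(t) ⇒ ln(m/m₀) = −(Q_out/(Q_in−Q_out)) ln(V/V₀).
m = m₀ (V₀/V)^(Q_out/(Q_in−Q_out)) = 22.8 × (1410/776.40)^(-2.1364) = 6.3728 kg.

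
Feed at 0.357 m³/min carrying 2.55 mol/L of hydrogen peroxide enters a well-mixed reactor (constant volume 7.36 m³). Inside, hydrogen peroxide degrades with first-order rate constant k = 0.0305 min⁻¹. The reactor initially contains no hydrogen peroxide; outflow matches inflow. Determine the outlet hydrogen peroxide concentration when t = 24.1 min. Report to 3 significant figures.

Species balance: V dC/dt = Q C_in − Q C − k V C.
This is linear with rate a = Q/V + k = 0.079005 min⁻¹.
C_ss = Q C_in/(Q + kV) = 1.5656 mol/L; C(t) = C_ss + (C₀ − C_ss) e^(−a t).
C(24.1) = 1.5656 + (-1.5656)·e^(−0.079005·24.1) = 1.5656 + (-1.5656)·0.14897 = 1.3324 mol/L.

1.33 mol/L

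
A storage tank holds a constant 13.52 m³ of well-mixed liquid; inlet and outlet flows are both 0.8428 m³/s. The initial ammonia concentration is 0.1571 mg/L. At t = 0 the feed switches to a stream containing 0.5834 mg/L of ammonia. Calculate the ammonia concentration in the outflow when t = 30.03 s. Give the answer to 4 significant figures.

Species balance on the tank: V dC/dt = Q(C_in − C).
Time constant τ = V/Q = 13.52/0.8428 = 16.0418 s.
This is linear first-order; C(t) = C_in + (C₀ − C_in) e^(−t/τ).
C(30.03) = 0.5834 + (0.1571 − 0.5834)·e^(−30.03/16.0418) = 0.5834 + (-0.426300)·0.153817 = 0.517828 mg/L.

0.5178 mg/L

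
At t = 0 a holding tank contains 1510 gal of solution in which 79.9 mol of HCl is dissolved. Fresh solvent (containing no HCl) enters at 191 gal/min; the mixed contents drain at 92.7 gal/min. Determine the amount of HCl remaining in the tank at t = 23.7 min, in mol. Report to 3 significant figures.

33.1 mol

Let m(t) be the amount of HCl. Volume: V(t) = V₀ + (Q_in − Q_out) t = 1510 + 98.300 t; V(23.7) = 3839.7 gal.
No HCl enters, so dm/dt = −Q_out · (m/V).
dm/m = −Q_out dt/(V₀ + 98.300 t); integrating gives ln(m/m₀) = −(Q_out/(Q_in−Q_out)) ln(V/V₀).
m = m₀ (V₀/V)^(Q_out/(Q_in−Q_out)) = 79.9 × (1510/3839.7)^(0.94303) = 33.137 mol.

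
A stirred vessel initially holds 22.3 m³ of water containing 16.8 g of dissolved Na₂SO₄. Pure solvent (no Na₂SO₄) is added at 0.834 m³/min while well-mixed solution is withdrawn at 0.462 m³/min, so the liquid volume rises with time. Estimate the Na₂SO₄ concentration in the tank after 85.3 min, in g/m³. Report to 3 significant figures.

0.104 g/m³

Total volume: dV/dt = Q_in − Q_out = 0.37200 m³/min, so V(t) = 22.3 + 0.37200 t and V(85.3) = 54.032 m³.
Solute balance: dm/dt = 0 − Q_out C = −Q_out m/V(t).
Separate: dm/m = −Q_out dt/V(t) ⇒ ln(m/m₀) = −(Q_out/(Q_in−Q_out)) ln(V/V₀).
m = m₀ (V₀/V)^(Q_out/(Q_in−Q_out)) = 16.8 × (22.3/54.032)^(1.2419) = 5.5973 g.
C = m/V = 5.5973/54.032 = 0.10359 g/m³.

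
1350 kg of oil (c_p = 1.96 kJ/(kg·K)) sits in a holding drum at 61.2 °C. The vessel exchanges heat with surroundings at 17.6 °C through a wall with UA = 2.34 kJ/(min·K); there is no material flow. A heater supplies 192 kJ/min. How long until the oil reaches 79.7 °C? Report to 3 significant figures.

742 min

Lumped-capacitance energy balance: M c_p dT/dt = UA(T_amb − T) + Q̇.
τ = M c_p/UA = 1130.8 min; T_ss = T_amb + Q̇/UA = 17.6 + 192/2.34 = 99.651 °C.
T(t) = T_ss + (T₀ − T_ss)e^(−t/τ); set T = 79.7:
t = −τ ln[(T − T_ss)/(T₀ − T_ss)] = −1130.8 · ln(0.51887) = 741.90 min.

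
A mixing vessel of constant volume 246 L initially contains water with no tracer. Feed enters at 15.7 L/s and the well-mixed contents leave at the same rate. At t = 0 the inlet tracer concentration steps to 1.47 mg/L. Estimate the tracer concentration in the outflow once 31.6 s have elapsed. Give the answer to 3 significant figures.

1.27 mg/L

Mass balance on the solute (V constant): V dC/dt = Q(C_in − C).
Time constant τ = V/Q = 246/15.7 = 15.669 s.
C approaches C_in exponentially: C(t) = C_in + (C₀ − C_in) e^(−t/τ).
C(31.6) = 1.47 + (0 − 1.47)·e^(−31.6/15.669) = 1.47 + (-1.4700)·0.13309 = 1.2744 mg/L.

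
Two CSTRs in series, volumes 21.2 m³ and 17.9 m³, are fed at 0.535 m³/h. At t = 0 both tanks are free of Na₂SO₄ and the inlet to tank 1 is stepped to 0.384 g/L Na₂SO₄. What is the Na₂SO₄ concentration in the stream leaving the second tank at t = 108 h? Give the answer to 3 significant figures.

0.305 g/L

Each tank obeys Vᵢ dCᵢ/dt = Q(Cᵢ₋₁ − Cᵢ), so τᵢ = Vᵢ/Q.
τ₁ = 21.2/0.535 = 39.626 h; τ₂ = 17.9/0.535 = 33.458 h.
Tank 1: C₁ = C_in(1 − e^(−t/τ₁)). Tank 2 (τ₁ ≠ τ₂): C₂ = C_in[1 − (τ₁ e^(−t/τ₁) − τ₂ e^(−t/τ₂))/(τ₁ − τ₂)].
At t = 108: e^(−t/τ₁) = 0.065515, e^(−t/τ₂) = 0.039639.
C₂ = 0.384·[1 − (39.626·0.065515 − 33.458·0.039639)/(6.1682)] = 0.384·0.79413 = 0.30494 g/L.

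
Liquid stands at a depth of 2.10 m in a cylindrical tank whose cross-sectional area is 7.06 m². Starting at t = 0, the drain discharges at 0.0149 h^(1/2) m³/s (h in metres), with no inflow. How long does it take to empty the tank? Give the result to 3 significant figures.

1370 s

With no inflow, A dh/dt = −0.0149 √h.
∫ h^(−1/2) dh = −(0.0149/A) ∫ dt, giving 2√h = 2√h₀ − (0.0149/A) t.
Tank is empty when √h = 0: t_empty = 2A√h₀/0.0149.
t_empty = 2·7.06·√2.10/0.0149 = 14.120·1.4491/0.0149 = 1373.3 s.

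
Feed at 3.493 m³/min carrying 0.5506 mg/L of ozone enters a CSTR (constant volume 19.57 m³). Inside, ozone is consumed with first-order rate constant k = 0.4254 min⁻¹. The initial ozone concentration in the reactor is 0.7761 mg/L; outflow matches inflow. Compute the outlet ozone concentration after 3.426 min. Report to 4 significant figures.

0.2402 mg/L

V dC/dt = Q(C_in − C) − k V C.
dC/dt = (Q/V) C_in − (Q/V + k) C; effective rate a = Q/V + k = 0.178487 + 0.4254 = 0.603887 min⁻¹.
C_ss = Q C_in/(Q + kV) = 0.162738 mg/L; C(t) = C_ss + (C₀ − C_ss) e^(−a t).
C(3.426) = 0.162738 + (0.613362)·e^(−0.603887·3.426) = 0.162738 + (0.613362)·0.126322 = 0.240219 mg/L.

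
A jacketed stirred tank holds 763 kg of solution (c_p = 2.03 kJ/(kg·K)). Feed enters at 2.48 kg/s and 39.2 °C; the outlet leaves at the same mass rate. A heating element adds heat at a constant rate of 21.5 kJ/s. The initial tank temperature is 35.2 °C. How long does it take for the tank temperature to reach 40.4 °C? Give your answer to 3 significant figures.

Heat balance on the well-mixed liquid: M c_p dT/dt = ṁ c_p (T_in − T) + 21.5.
τ = M/ṁ = 307.66 s; T_ss = T_in + Q̇/(ṁ c_p) = 43.471 °C.
T(t) = T_ss + (T₀ − T_ss) e^(−t/τ). Set T = 40.4:
e^(−t/τ) = (40.4 − 43.471)/(35.2 − 43.471) = 0.37127
t = −307.66 · ln(0.37127) = 304.84 s.

305 s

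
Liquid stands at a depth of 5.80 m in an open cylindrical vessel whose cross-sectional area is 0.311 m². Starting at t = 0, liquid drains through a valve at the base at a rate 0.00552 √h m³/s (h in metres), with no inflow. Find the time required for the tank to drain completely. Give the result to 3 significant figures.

271 s

Volume balance on the tank: A dh/dt = −0.00552 √h.
This is separable: 2 d(√h)/dt = −0.00552/A, so √h = √h₀ − (0.00552/(2A)) t.
Set h = 0: 2√h₀ = (0.00552/A) t_empty ⇒ t_empty = 2A√h₀/0.00552.
t_empty = 2·0.311·√5.80/0.00552 = 0.62200·2.4083/0.00552 = 271.37 s.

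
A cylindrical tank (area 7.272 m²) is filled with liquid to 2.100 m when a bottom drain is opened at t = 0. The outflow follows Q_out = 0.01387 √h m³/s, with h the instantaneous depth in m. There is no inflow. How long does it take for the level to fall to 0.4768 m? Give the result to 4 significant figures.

With no inflow, A dh/dt = −0.01387 √h.
Separate and integrate: 2(√h − √h₀) = −(0.01387/A) t.
t = 2A(√h₀ − √h)/0.01387 = 2·7.272·(√2.100 − √0.4768)/0.01387
  = 14.5440 × (1.44914 − 0.690507) / 0.01387 = 795.496 s.

795.5 s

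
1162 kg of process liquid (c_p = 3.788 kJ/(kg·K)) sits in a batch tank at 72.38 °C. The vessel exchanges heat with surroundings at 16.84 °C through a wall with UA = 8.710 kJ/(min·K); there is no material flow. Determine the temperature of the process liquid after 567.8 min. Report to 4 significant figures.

34.90 °C

Energy balance: M c_p dT/dt = −UA(T − T_amb).
dT/dt = (T_ss − T)/τ with T_ss = T_amb = 16.8400 °C, τ = M c_p/UA = 1162·3.788/8.710 = 505.357 min.
This is linear first-order; T(t) = T_ss + (T₀ − T_ss) e^(−t/τ).
T(567.8) = 16.8400 + (55.5400)·0.325119 = 34.8971 °C.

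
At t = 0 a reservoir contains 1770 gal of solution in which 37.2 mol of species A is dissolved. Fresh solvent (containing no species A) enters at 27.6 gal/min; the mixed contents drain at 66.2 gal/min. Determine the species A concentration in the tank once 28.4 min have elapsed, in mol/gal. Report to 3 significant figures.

0.0105 mol/gal

Let m(t) be the amount of species A. Volume: V(t) = V₀ + (Q_in − Q_out) t = 1770 − 38.600 t; V(28.4) = 673.76 gal.
Solute balance: dm/dt = 0 − Q_out C = −Q_out m/V(t).
Separate: dm/m = −Q_out dt/V(t) ⇒ ln(m/m₀) = −(Q_out/(Q_in−Q_out)) ln(V/V₀).
m = m₀ (V₀/V)^(Q_out/(Q_in−Q_out)) = 37.2 × (1770/673.76)^(-1.7150) = 7.0981 mol.
C = m/V = 7.0981/673.76 = 0.010535 mol/gal.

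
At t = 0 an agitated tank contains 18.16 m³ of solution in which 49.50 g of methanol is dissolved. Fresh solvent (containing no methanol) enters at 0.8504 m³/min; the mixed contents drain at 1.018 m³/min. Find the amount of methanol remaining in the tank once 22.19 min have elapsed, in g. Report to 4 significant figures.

12.31 g

Total volume: dV/dt = Q_in − Q_out = -0.167600 m³/min, so V(t) = 18.16 − 0.167600 t and V(22.19) = 14.4410 m³.
Species balance (pure solvent in): dm/dt = −Q_out · m/V(t).
Separate: dm/m = −Q_out dt/V(t) ⇒ ln(m/m₀) = −(Q_out/(Q_in−Q_out)) ln(V/V₀).
m = m₀ (V₀/V)^(Q_out/(Q_in−Q_out)) = 49.50 × (18.16/14.4410)^(-6.07399) = 12.3062 g.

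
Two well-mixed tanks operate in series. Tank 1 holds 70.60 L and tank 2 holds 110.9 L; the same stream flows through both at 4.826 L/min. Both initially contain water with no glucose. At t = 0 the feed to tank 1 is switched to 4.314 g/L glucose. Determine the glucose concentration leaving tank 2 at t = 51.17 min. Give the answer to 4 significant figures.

3.262 g/L

Time constants: τᵢ = Vᵢ/Q for each well-mixed tank.
τ₁ = 70.60/4.826 = 14.6291 min; τ₂ = 110.9/4.826 = 22.9797 min.
Tank 1: C₁ = C_in(1 − e^(−t/τ₁)). Tank 2 (τ₁ ≠ τ₂): C₂ = C_in[1 − (τ₁ e^(−t/τ₁) − τ₂ e^(−t/τ₂))/(τ₁ − τ₂)].
At t = 51.17: e^(−t/τ₁) = 0.0302631, e^(−t/τ₂) = 0.107879.
C₂ = 4.314·[1 − (14.6291·0.0302631 − 22.9797·0.107879)/(-8.35060)] = 4.314·0.756150 = 3.26203 g/L.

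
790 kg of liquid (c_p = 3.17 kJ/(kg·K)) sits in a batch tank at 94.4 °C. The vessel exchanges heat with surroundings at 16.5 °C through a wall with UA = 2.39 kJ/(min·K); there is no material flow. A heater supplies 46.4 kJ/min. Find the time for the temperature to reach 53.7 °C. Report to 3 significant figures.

Lumped-capacitance energy balance: M c_p dT/dt = UA(T_amb − T) + Q̇.
τ = M c_p/UA = 1047.8 min; T_ss = T_amb + Q̇/UA = 16.5 + 46.4/2.39 = 35.914 °C.
T(t) = T_ss + (T₀ − T_ss)e^(−t/τ); set T = 53.7:
t = −τ ln[(T − T_ss)/(T₀ − T_ss)] = −1047.8 · ln(0.30410) = 1247.3 min.

1250 min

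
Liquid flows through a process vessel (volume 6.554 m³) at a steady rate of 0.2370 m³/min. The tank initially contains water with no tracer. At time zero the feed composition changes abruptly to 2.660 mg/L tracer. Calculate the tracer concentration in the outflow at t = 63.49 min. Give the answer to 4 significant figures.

2.392 mg/L

Species balance on the tank: V dC/dt = Q(C_in − C).
Rewrite as dC/dt + C/τ = C_in/τ, τ = V/Q = 27.6540 min.
Solution: C(t) = C_in + (C₀ − C_in) e^(−t/τ).
C(63.49) = 2.660 + (0 − 2.660)·e^(−63.49/27.6540) = 2.660 + (-2.66000)·0.100674 = 2.39221 mg/L.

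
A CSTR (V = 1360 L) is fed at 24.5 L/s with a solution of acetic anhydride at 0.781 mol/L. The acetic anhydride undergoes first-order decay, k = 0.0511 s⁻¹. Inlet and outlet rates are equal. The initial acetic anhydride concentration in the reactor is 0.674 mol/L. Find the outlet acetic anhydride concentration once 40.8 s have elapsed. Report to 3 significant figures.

0.232 mol/L

V dC/dt = Q(C_in − C) − k V C.
dC/dt = (Q/V) C_in − (Q/V + k) C; effective rate a = Q/V + k = 0.018015 + 0.0511 = 0.069115 s⁻¹.
C_ss = Q C_in/(Q + kV) = 0.20357 mol/L; C(t) = C_ss + (C₀ − C_ss) e^(−a t).
C(40.8) = 0.20357 + (0.47043)·e^(−0.069115·40.8) = 0.20357 + (0.47043)·0.059613 = 0.23161 mol/L.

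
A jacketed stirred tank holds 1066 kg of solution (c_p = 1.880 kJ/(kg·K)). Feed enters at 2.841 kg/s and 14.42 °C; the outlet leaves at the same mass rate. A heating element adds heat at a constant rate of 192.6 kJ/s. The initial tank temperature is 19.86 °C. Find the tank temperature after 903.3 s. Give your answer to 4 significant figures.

Heat balance on the well-mixed liquid: M c_p dT/dt = ṁ c_p (T_in − T) + 192.6.
Rearrange: dT/dt = (T_ss − T)/τ with τ = M/ṁ = 375.220 s and T_ss = T_in + Q̇/(ṁ c_p) = 50.4801 °C.
T approaches T_ss exponentially: T(t) = T_ss + (T₀ − T_ss) e^(−t/τ).
T(903.3) = 50.4801 + (-30.6201)·e^(−903.3/375.220) = 50.4801 + (-30.6201)·0.0900502 = 47.7228 °C.

47.72 °C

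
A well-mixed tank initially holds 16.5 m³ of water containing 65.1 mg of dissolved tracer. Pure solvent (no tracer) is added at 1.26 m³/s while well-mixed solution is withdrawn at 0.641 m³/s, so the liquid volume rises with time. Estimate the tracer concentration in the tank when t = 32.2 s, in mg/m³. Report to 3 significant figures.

Let m(t) be the amount of tracer. Volume: V(t) = V₀ + (Q_in − Q_out) t = 16.5 + 0.61900 t; V(32.2) = 36.432 m³.
No tracer enters, so dm/dt = −Q_out · (m/V).
dm/m = −Q_out dt/(V₀ + 0.61900 t); integrating gives ln(m/m₀) = −(Q_out/(Q_in−Q_out)) ln(V/V₀).
m = m₀ (V₀/V)^(Q_out/(Q_in−Q_out)) = 65.1 × (16.5/36.432)^(1.0355) = 28.665 mg.
C = m/V = 28.665/36.432 = 0.78682 mg/m³.

0.787 mg/m³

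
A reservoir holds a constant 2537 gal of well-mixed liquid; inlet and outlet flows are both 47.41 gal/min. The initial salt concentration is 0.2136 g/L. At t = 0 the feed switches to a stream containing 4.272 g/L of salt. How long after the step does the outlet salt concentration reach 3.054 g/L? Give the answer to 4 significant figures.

Accumulation = in − out for the solute gives V dC/dt = Q(C_in − C), so τ = V/Q = 53.5119 min.
C(t) = C_in + (C₀ − C_in) e^(−t/τ). Set C = 3.054 and solve for t:
e^(−t/τ) = (C − C_in)/(C₀ − C_in) = (3.054 − 4.272)/(0.2136 − 4.272) = 0.300118
t = −τ ln(…) = 53.5119 × 1.20358 = 64.4058 min.

64.41 min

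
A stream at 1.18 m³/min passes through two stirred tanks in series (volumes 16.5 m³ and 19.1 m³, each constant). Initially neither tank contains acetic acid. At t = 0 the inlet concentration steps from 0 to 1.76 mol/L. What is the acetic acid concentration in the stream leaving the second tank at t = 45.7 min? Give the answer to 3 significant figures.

Species balance on tank i: dCᵢ/dt = (Cᵢ₋₁ − Cᵢ)/τᵢ with τᵢ = Vᵢ/Q.
τ₁ = 16.5/1.18 = 13.983 min; τ₂ = 19.1/1.18 = 16.186 min.
Solving the cascade with C₁(0)=C₂(0)=0 gives C₂(t) = C_in[1 − (τ₁ e^(−t/τ₁) − τ₂ e^(−t/τ₂))/(τ₁ − τ₂)].
At t = 45.7: e^(−t/τ₁) = 0.038073, e^(−t/τ₂) = 0.059407.
C₂ = 1.76·[1 − (13.983·0.038073 − 16.186·0.059407)/(-2.2034)] = 1.76·0.80521 = 1.4172 mol/L.

1.42 mol/L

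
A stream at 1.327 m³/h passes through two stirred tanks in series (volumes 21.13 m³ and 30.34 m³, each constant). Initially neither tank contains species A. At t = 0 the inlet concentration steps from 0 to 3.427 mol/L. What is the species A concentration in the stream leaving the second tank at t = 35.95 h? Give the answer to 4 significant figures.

Each tank obeys Vᵢ dCᵢ/dt = Q(Cᵢ₋₁ − Cᵢ), so τᵢ = Vᵢ/Q.
τ₁ = 21.13/1.327 = 15.9231 h; τ₂ = 30.34/1.327 = 22.8636 h.
Tank 1: C₁ = C_in(1 − e^(−t/τ₁)). Tank 2 (τ₁ ≠ τ₂): C₂ = C_in[1 − (τ₁ e^(−t/τ₁) − τ₂ e^(−t/τ₂))/(τ₁ − τ₂)].
At t = 35.95: e^(−t/τ₁) = 0.104589, e^(−t/τ₂) = 0.207553.
C₂ = 3.427·[1 − (15.9231·0.104589 − 22.8636·0.207553)/(-6.94047)] = 3.427·0.556221 = 1.90617 mol/L.

1.906 mol/L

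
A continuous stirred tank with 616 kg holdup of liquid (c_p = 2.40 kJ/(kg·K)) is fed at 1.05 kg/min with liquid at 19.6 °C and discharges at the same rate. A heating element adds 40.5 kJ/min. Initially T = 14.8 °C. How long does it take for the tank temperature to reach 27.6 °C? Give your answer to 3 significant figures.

M c_p dT/dt = ṁ c_p (T_in − T) + Q̇.
τ = M/ṁ = 586.67 min; T_ss = T_in + Q̇/(ṁ c_p) = 35.671 °C.
T(t) = T_ss + (T₀ − T_ss) e^(−t/τ). Set T = 27.6:
e^(−t/τ) = (27.6 − 35.671)/(14.8 − 35.671) = 0.38672
t = −586.67 · ln(0.38672) = 557.36 min.

557 min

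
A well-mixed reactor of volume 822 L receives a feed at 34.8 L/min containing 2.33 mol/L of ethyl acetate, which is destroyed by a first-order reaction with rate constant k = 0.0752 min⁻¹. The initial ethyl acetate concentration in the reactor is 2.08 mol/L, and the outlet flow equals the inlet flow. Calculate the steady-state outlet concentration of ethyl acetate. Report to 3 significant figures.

V dC/dt = Q(C_in − C) − k V C.
Steady state (dC/dt = 0): C_ss = Q C_in/(Q + kV) = C_in/(1 + kV/Q).
C_ss = 34.8·2.33/(34.8 + 0.0752·822) = 81.084/96.614 = 0.83925 mol/L.

0.839 mol/L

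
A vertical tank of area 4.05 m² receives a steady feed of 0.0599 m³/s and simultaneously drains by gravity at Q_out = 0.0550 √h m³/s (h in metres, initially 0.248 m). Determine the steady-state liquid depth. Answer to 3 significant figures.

1.19 m

Level balance: A dh/dt = 0.0599 − 0.0550 √h. Setting dh/dt = 0:
Q_in = 0.0550 √h_ss ⇒ √h_ss = 0.0599/0.0550 = 1.0891.
h_ss = 1.0891² = 1.1861 m. (Since h₀ = 0.248 m < h_ss, the level will rise toward this value.)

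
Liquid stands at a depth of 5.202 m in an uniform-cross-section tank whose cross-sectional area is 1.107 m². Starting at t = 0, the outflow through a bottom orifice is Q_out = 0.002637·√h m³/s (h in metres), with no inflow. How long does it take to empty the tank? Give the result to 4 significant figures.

A dh/dt = −Q_out = −0.002637 √h.
Separate and integrate: 2(√h − √h₀) = −(0.002637/A) t.
Set h = 0: 2√h₀ = (0.002637/A) t_empty ⇒ t_empty = 2A√h₀/0.002637.
t_empty = 2·1.107·√5.202/0.002637 = 2.21400·2.28079/0.002637 = 1914.93 s.

1915 s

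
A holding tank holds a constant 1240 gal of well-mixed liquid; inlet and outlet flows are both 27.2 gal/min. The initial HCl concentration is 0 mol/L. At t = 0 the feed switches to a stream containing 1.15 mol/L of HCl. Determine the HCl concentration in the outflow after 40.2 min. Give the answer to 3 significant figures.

0.674 mol/L

Transient balance on the dissolved component: V dC/dt = Q(C_in − C).
So dC/dt = (C_in − C)/τ with τ = V/Q = 1240/27.2 = 45.588 min.
C approaches C_in exponentially: C(t) = C_in + (C₀ − C_in) e^(−t/τ).
C(40.2) = 1.15 + (0 − 1.15)·e^(−40.2/45.588) = 1.15 + (-1.1500)·0.41403 = 0.67386 mol/L.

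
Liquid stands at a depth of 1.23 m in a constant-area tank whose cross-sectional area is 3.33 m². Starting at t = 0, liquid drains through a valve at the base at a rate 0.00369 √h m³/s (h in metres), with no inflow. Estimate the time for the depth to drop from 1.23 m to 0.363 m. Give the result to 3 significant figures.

With no inflow, A dh/dt = −0.00369 √h.
∫ h^(−1/2) dh = −(0.00369/A) ∫ dt, giving 2√h = 2√h₀ − (0.00369/A) t.
t = 2A(√h₀ − √h)/0.00369 = 2·3.33·(√1.23 − √0.363)/0.00369
  = 6.6600 × (1.1091 − 0.60249) / 0.00369 = 914.28 s.

914 s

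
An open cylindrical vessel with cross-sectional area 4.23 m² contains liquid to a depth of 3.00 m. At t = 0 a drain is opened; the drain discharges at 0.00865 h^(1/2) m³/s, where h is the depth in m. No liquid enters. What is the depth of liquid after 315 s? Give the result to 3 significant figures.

With no inflow, A dh/dt = −0.00865 √h.
Separate and integrate: 2(√h − √h₀) = −(0.00865/A) t.
√h = √3.00 − 0.00865·315/(2·4.23) = 1.7321 − 0.32207 = 1.4100.
h = 1.4100² = 1.9880 m.

1.99 m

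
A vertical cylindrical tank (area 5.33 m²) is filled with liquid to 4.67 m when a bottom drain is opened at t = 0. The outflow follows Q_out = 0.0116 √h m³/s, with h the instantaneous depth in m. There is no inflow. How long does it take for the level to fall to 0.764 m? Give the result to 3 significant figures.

1180 s

A dh/dt = −Q_out = −0.0116 √h.
Separate and integrate: 2(√h − √h₀) = −(0.0116/A) t.
t = 2A(√h₀ − √h)/0.0116 = 2·5.33·(√4.67 − √0.764)/0.0116
  = 10.660 × (2.1610 − 0.87407) / 0.0116 = 1182.7 s.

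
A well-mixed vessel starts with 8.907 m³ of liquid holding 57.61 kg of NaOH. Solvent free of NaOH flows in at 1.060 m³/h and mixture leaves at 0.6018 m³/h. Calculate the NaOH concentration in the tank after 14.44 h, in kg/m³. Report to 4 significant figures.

Let m(t) be the amount of NaOH. Volume: V(t) = V₀ + (Q_in − Q_out) t = 8.907 + 0.458200 t; V(14.44) = 15.5234 m³.
Species balance (pure solvent in): dm/dt = −Q_out · m/V(t).
Separate: dm/m = −Q_out dt/V(t) ⇒ ln(m/m₀) = −(Q_out/(Q_in−Q_out)) ln(V/V₀).
m = m₀ (V₀/V)^(Q_out/(Q_in−Q_out)) = 57.61 × (8.907/15.5234)^(1.31340) = 27.7736 kg.
C = m/V = 27.7736/15.5234 = 1.78915 kg/m³.

1.789 kg/m³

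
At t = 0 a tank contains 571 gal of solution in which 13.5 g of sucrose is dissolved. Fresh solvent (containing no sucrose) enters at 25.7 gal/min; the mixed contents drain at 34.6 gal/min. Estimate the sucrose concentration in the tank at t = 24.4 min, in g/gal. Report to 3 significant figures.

Total volume: dV/dt = Q_in − Q_out = -8.9000 gal/min, so V(t) = 571 − 8.9000 t and V(24.4) = 353.84 gal.
Solute balance: dm/dt = 0 − Q_out C = −Q_out m/V(t).
dm/m = −Q_out dt/(V₀ − 8.9000 t); integrating gives ln(m/m₀) = −(Q_out/(Q_in−Q_out)) ln(V/V₀).
m = m₀ (V₀/V)^(Q_out/(Q_in−Q_out)) = 13.5 × (571/353.84)^(-3.8876) = 2.1007 g.
C = m/V = 2.1007/353.84 = 0.0059369 g/gal.

0.00594 g/gal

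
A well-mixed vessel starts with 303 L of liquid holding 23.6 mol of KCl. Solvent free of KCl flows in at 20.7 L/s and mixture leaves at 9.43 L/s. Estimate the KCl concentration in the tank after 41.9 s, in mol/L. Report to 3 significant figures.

Total volume: dV/dt = Q_in − Q_out = 11.270 L/s, so V(t) = 303 + 11.270 t and V(41.9) = 775.21 L.
Solute balance: dm/dt = 0 − Q_out C = −Q_out m/V(t).
Separate: dm/m = −Q_out dt/V(t) ⇒ ln(m/m₀) = −(Q_out/(Q_in−Q_out)) ln(V/V₀).
m = m₀ (V₀/V)^(Q_out/(Q_in−Q_out)) = 23.6 × (303/775.21)^(0.83673) = 10.753 mol.
C = m/V = 10.753/775.21 = 0.013871 mol/L.

0.0139 mol/L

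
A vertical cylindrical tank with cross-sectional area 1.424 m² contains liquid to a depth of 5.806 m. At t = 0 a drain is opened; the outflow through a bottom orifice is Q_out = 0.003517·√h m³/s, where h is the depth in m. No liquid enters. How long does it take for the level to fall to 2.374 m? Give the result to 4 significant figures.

With no inflow, A dh/dt = −0.003517 √h.
Separate and integrate: 2(√h − √h₀) = −(0.003517/A) t.
t = 2A(√h₀ − √h)/0.003517 = 2·1.424·(√5.806 − √2.374)/0.003517
  = 2.84800 × (2.40956 − 1.54078) / 0.003517 = 703.526 s.

703.5 s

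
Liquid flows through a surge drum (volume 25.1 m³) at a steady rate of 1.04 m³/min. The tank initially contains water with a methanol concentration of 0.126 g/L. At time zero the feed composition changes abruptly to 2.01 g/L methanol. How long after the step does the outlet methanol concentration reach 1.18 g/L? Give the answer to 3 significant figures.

19.8 min

Species balance: V dC/dt = Q(C_in − C) ⇒ τ = V/Q = 24.135 min.
C(t) = C_in + (C₀ − C_in) e^(−t/τ). Set C = 1.18 and solve for t:
e^(−t/τ) = (C − C_in)/(C₀ − C_in) = (1.18 − 2.01)/(0.126 − 2.01) = 0.44055
t = −τ ln(…) = 24.135 × 0.81973 = 19.784 min.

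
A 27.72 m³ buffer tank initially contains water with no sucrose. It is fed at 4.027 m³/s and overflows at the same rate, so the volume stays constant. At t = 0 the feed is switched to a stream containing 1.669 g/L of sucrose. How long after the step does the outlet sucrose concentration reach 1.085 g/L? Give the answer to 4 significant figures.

Unsteady species balance (constant V, well mixed): V dC/dt = Q(C_in − C), so τ = V/Q = 6.88354 s.
C(t) = C_in + (C₀ − C_in) e^(−t/τ). Set C = 1.085 and solve for t:
e^(−t/τ) = (C − C_in)/(C₀ − C_in) = (1.085 − 1.669)/(0 − 1.669) = 0.349910
t = −τ ln(…) = 6.88354 × 1.05008 = 7.22826 s.

7.228 s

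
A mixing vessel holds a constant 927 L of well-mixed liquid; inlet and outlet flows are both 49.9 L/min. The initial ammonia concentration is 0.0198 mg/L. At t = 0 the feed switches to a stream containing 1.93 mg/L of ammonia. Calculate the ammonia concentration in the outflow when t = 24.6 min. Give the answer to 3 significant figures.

1.42 mg/L

Accumulation = in − out for the solute gives V dC/dt = Q(C_in − C).
Rewrite as dC/dt + C/τ = C_in/τ, τ = V/Q = 18.577 min.
Integrating: C(t) = C_in + (C₀ − C_in) e^(−t/τ).
C(24.6) = 1.93 + (0.0198 − 1.93)·e^(−24.6/18.577) = 1.93 + (-1.9102)·0.26601 = 1.4219 mg/L.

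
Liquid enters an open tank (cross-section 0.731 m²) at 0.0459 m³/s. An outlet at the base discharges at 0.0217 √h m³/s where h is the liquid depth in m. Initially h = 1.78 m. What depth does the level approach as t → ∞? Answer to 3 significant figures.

A dh/dt = Q_in − 0.0217 √h. Steady state requires inflow = outflow:
Q_in = 0.0217 √h_ss ⇒ √h_ss = 0.0459/0.0217 = 2.1152.
h_ss = 2.1152² = 4.4741 m. (Since h₀ = 1.78 m < h_ss, the level will rise toward this value.)

4.47 m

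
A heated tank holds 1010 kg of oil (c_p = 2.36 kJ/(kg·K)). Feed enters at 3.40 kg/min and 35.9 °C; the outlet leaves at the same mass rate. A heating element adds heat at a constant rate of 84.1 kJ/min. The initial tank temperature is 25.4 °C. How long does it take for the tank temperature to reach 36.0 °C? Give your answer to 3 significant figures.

First-law balance (no shaft work): M c_p dT/dt = ṁ c_p (T_in − T) + 84.1.
τ = M/ṁ = 297.06 min; T_ss = T_in + Q̇/(ṁ c_p) = 46.381 °C.
T(t) = T_ss + (T₀ − T_ss) e^(−t/τ). Set T = 36.0:
e^(−t/τ) = (36.0 − 46.381)/(25.4 − 46.381) = 0.49478
t = −297.06 · ln(0.49478) = 209.02 min.

209 min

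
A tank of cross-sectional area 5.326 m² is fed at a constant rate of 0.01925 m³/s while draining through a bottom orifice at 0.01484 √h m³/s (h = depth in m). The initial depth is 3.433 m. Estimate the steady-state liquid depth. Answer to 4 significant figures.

Unsteady balance on liquid volume: A dh/dt = Q_in − 0.01484 √h. At steady state dh/dt = 0:
Q_in = 0.01484 √h_ss ⇒ √h_ss = 0.01925/0.01484 = 1.29717.
h_ss = 1.29717² = 1.68265 m. (Since h₀ = 3.433 m > h_ss, the level will fall toward this value.)

1.683 m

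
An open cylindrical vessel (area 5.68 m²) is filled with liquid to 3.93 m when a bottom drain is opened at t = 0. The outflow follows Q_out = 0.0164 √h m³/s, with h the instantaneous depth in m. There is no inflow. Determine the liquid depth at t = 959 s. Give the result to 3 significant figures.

0.358 m

A dh/dt = −Q_out = −0.0164 √h.
This is separable: 2 d(√h)/dt = −0.0164/A, so √h = √h₀ − (0.0164/(2A)) t.
√h = √3.93 − 0.0164·959/(2·5.68) = 1.9824 − 1.3845 = 0.59795.
h = 0.59795² = 0.35755 m.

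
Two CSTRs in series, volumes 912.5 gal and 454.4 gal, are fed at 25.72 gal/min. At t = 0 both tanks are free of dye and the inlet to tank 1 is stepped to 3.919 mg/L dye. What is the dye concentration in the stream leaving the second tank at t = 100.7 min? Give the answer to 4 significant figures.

Each tank obeys Vᵢ dCᵢ/dt = Q(Cᵢ₋₁ − Cᵢ), so τᵢ = Vᵢ/Q.
τ₁ = 912.5/25.72 = 35.4782 min; τ₂ = 454.4/25.72 = 17.6672 min.
Tank 1: C₁ = C_in(1 − e^(−t/τ₁)). Tank 2 (τ₁ ≠ τ₂): C₂ = C_in[1 − (τ₁ e^(−t/τ₁) − τ₂ e^(−t/τ₂))/(τ₁ − τ₂)].
At t = 100.7: e^(−t/τ₁) = 0.0585215, e^(−t/τ₂) = 0.00334653.
C₂ = 3.919·[1 − (35.4782·0.0585215 − 17.6672·0.00334653)/(17.8110)] = 3.919·0.886749 = 3.47517 mg/L.

3.475 mg/L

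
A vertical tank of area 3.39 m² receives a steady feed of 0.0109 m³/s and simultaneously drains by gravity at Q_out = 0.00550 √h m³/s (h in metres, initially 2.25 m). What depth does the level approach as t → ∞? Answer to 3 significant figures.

3.93 m

A dh/dt = Q_in − 0.00550 √h. Steady state requires inflow = outflow:
Q_in = 0.00550 √h_ss ⇒ √h_ss = 0.0109/0.00550 = 1.9818.
h_ss = 1.9818² = 3.9276 m. (Since h₀ = 2.25 m < h_ss, the level will rise toward this value.)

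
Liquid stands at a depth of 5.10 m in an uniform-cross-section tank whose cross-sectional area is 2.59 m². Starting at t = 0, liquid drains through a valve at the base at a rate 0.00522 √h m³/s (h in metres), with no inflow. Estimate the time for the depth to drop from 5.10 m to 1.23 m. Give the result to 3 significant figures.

1140 s

A dh/dt = −Q_out = −0.00522 √h.
This is separable: 2 d(√h)/dt = −0.00522/A, so √h = √h₀ − (0.00522/(2A)) t.
t = 2A(√h₀ − √h)/0.00522 = 2·2.59·(√5.10 − √1.23)/0.00522
  = 5.1800 × (2.2583 − 1.1091) / 0.00522 = 1140.5 s.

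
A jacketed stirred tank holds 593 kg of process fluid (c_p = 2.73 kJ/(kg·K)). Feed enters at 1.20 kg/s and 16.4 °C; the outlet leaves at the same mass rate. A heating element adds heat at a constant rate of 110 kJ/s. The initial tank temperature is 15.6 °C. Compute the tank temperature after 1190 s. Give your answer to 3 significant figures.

46.9 °C

M c_p dT/dt = ṁ c_p (T_in − T) + Q̇.
Rearrange: dT/dt = (T_ss − T)/τ with τ = M/ṁ = 494.17 s and T_ss = T_in + Q̇/(ṁ c_p) = 49.978 °C.
This is linear first-order; T(t) = T_ss + (T₀ − T_ss) e^(−t/τ).
T(1190) = 49.978 + (-34.378)·e^(−1190/494.17) = 49.978 + (-34.378)·0.089987 = 46.884 °C.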